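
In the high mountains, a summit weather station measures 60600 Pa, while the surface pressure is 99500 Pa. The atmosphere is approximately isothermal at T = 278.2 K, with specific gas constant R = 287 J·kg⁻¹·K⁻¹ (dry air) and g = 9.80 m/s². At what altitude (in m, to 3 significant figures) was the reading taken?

Scale height: H = RT/g = 287 × 278.2 / 9.80 = 8147.3 m.
Invert the barometric formula: z = H ln(P₀/P).
P₀/P = 99500/60600 = 1.6419; ln(1.6419) = 0.49585.
z = 8147.3 × 0.49585 = 4039.8 m.

z ≈ 4040 m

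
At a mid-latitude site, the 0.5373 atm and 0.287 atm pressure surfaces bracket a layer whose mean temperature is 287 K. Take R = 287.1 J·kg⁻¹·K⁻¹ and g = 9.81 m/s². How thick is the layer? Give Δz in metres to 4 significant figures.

Δz ≈ 5267 m

Hypsometric equation: Δz = (R T̄/g) ln(P₁/P₂).
R T̄/g = 287.1 × 287 / 9.81 = 8399.4 m.
ln(0.5373/0.287) = ln(1.8721) = 0.62706.
Δz = 8399.4 × 0.62706 = 5266.9 m.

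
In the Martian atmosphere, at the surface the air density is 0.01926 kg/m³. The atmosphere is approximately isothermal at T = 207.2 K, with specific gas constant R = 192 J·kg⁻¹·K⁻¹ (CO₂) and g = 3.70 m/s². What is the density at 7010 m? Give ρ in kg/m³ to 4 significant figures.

Scale height: H = RT/g = 192 × 207.2 / 3.70 = 10752 m.
In an isothermal atmosphere, density decays like pressure: ρ = ρ₀ exp(−z/H).
z/H = 7010.0/10752 = 0.65197; exp(−0.65197) = 0.52102.
ρ = 0.01926 × 0.52102 = 0.010035 kg/m³.

ρ ≈ 0.01003 kg/m³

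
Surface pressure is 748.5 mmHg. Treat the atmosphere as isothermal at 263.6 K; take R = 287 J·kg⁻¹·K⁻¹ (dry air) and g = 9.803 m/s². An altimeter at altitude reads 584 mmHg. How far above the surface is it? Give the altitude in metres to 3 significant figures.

z ≈ 1920 m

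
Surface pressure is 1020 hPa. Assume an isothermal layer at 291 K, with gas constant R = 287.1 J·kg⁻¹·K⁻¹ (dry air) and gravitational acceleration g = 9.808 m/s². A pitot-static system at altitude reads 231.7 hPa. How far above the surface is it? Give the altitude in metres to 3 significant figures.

Scale height: H = RT/g = 287.1 × 291 / 9.808 = 8518.2 m.
Invert the barometric formula: z = H ln(P₀/P).
P₀/P = 1020/231.7 = 4.4022; ln(4.4022) = 1.4821.
z = 8518.2 × 1.4821 = 12625 m.

z ≈ 12600 m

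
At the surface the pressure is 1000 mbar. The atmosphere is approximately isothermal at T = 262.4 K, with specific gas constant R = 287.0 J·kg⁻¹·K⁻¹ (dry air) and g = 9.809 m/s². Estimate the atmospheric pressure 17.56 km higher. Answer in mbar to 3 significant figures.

Scale height: H = RT/g = 287.0 × 262.4 / 9.809 = 7677.5 m.
Barometric formula: P = P₀ exp(−z/H).
z/H = 17560/7677.5 = 2.2872; exp(−2.2872) = 0.10155.
P = 1000 × 0.10155 = 101.55 mbar.

P ≈ 102 mbar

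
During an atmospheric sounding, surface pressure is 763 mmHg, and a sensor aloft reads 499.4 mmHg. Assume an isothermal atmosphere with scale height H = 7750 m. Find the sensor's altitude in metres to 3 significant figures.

z ≈ 3280 m

Invert the barometric formula: z = H ln(P₀/P).
P₀/P = 763/499.4 = 1.5278; ln(1.5278) = 0.42383.
z = 7750.0 × 0.42383 = 3284.7 m.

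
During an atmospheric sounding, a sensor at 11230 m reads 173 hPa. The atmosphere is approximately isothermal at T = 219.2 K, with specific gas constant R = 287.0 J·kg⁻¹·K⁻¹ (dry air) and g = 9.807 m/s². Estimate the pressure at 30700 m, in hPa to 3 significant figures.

P ≈ 8.32 hPa

Scale height: H = RT/g = 287.0 × 219.2 / 9.807 = 6414.8 m.
Between two levels, P₂ = P₁ exp(−Δz/H) with Δz = z₂ − z₁.
Δz = 30700 − 11230 = 19470 m; Δz/H = 19470/6414.8 = 3.0352.
P₂ = 173 × exp(−3.0352) = 173 × 0.048065 = 8.3152 hPa.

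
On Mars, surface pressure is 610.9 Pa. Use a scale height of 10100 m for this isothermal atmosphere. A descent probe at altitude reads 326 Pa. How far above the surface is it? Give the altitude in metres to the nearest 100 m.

z ≈ 6300 m

Invert the barometric formula: z = H ln(P₀/P).
P₀/P = 610.9/326 = 1.8739; ln(1.8739) = 0.62802.
z = 10100 × 0.62802 = 6343.0 m.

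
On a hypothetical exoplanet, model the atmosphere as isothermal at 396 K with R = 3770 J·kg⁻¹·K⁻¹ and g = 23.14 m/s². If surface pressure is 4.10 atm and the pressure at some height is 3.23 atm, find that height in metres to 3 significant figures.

Scale height: H = RT/g = 3770 × 396 / 23.14 = 64517 m.
Invert the barometric formula: z = H ln(P₀/P).
P₀/P = 4.10/3.23 = 1.2693; ln(1.2693) = 0.23847.
z = 64517 × 0.23847 = 15385 m.

z ≈ 15400 m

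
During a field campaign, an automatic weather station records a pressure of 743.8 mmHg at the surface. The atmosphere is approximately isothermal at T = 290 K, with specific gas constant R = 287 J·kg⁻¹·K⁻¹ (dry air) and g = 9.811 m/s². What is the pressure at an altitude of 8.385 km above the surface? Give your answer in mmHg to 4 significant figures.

P ≈ 276.8 mmHg

Scale height: H = RT/g = 287 × 290 / 9.811 = 8483.3 m.
Barometric formula: P = P₀ exp(−z/H).
z/H = 8385.0/8483.3 = 0.98841; exp(−0.98841) = 0.37217.
P = 743.8 × 0.37217 = 276.82 mmHg.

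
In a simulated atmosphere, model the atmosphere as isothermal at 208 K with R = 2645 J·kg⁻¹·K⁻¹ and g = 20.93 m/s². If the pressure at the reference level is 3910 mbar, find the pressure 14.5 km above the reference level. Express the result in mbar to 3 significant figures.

Scale height: H = RT/g = 2645 × 208 / 20.93 = 26286 m.
Barometric formula: P = P₀ exp(−z/H).
z/H = 14500/26286 = 0.55162; exp(−0.55162) = 0.57602.
P = 3910 × 0.57602 = 2252.2 mbar.

P ≈ 2250 mbar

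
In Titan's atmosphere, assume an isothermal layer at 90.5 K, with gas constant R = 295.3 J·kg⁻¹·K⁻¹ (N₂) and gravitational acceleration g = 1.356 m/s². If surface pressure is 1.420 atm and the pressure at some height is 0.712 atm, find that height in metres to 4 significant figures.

Scale height: H = RT/g = 295.3 × 90.5 / 1.356 = 19708 m.
Invert the barometric formula: z = H ln(P₀/P).
P₀/P = 1.420/0.712 = 1.9944; ln(1.9944) = 0.69034.
z = 19708 × 0.69034 = 13605 m.

z ≈ 13610 m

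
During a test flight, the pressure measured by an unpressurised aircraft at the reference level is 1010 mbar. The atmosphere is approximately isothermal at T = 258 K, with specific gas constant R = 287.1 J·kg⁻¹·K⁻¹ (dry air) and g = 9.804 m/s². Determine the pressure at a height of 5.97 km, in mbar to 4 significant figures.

Scale height: H = RT/g = 287.1 × 258 / 9.804 = 7555.3 m.
Barometric formula: P = P₀ exp(−z/H).
z/H = 5970.0/7555.3 = 0.79017; exp(−0.79017) = 0.45377.
P = 1010 × 0.45377 = 458.31 mbar.

P ≈ 458.3 mbar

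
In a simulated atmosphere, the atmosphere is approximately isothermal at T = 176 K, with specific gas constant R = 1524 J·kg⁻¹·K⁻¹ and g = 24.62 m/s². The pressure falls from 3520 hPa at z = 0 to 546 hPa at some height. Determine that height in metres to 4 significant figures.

Scale height: H = RT/g = 1524 × 176 / 24.62 = 10895 m.
Invert the barometric formula: z = H ln(P₀/P).
P₀/P = 3520/546 = 6.4469; ln(6.4469) = 1.8636.
z = 10895 × 1.8636 = 20304 m.

z ≈ 20300 m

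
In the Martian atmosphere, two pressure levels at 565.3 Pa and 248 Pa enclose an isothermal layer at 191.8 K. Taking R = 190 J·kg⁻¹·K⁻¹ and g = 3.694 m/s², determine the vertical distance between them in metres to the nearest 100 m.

Hypsometric equation: Δz = (R T̄/g) ln(P₁/P₂).
R T̄/g = 190 × 191.8 / 3.694 = 9865.2 m.
ln(565.3/248) = ln(2.2794) = 0.82391.
Δz = 9865.2 × 0.82391 = 8128.0 m.

Δz ≈ 8100 m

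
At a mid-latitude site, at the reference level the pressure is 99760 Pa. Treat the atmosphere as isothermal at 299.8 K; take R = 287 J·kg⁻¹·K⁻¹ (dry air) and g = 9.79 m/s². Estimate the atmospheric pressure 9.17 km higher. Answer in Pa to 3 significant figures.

P ≈ 35100 Pa

Scale height: H = RT/g = 287 × 299.8 / 9.79 = 8788.8 m.
Barometric formula: P = P₀ exp(−z/H).
z/H = 9170.0/8788.8 = 1.0434; exp(−1.0434) = 0.35225.
P = 99760 × 0.35225 = 35140 Pa.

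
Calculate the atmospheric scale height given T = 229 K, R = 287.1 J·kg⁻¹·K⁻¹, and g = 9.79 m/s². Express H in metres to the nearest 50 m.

The scale height of an isothermal atmosphere is H = RT/g.
H = 287.1 × 229 / 9.79 = 65746/9.79 = 6715.6 m.

H ≈ 6700 m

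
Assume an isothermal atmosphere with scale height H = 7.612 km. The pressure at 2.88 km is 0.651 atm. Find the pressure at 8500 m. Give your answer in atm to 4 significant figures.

P ≈ 0.3111 atm

Between two levels, P₂ = P₁ exp(−Δz/H) with Δz = z₂ − z₁.
Δz = 8500.0 − 2880.0 = 5620.0 m; Δz/H = 5620.0/7612.0 = 0.73831.
P₂ = 0.651 × exp(−0.73831) = 0.651 × 0.47792 = 0.31113 atm.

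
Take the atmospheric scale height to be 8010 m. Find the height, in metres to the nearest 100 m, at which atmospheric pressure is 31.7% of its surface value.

Set P/P₀ = exp(−z/H) = 0.317, so z = −H ln(0.317).
−ln(0.317) = 1.1489; z = 8010.0 × 1.1489 = 9202.7 m.

z ≈ 9200 m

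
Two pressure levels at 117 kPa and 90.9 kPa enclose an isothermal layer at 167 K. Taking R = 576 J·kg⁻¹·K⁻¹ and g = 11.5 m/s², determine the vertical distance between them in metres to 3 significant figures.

Hypsometric equation: Δz = (R T̄/g) ln(P₁/P₂).
R T̄/g = 576 × 167 / 11.5 = 8364.5 m.
ln(117/90.9) = ln(1.2871) = 0.25239.
Δz = 8364.5 × 0.25239 = 2111.1 m.

Δz ≈ 2110 m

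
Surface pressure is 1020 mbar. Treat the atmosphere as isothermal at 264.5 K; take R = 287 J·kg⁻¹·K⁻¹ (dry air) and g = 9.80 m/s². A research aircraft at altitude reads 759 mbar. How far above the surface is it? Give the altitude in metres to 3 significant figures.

z ≈ 2290 m

Scale height: H = RT/g = 287 × 264.5 / 9.80 = 7746.1 m.
Invert the barometric formula: z = H ln(P₀/P).
P₀/P = 1020/759 = 1.3439; ln(1.3439) = 0.29558.
z = 7746.1 × 0.29558 = 2289.6 m.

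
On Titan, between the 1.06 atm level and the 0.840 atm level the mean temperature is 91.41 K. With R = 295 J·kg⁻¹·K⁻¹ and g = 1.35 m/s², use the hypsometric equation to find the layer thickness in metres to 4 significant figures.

Δz ≈ 4647 m

Hypsometric equation: Δz = (R T̄/g) ln(P₁/P₂).
R T̄/g = 295 × 91.41 / 1.35 = 19975 m.
ln(1.06/0.840) = ln(1.2619) = 0.23262.
Δz = 19975 × 0.23262 = 4646.6 m.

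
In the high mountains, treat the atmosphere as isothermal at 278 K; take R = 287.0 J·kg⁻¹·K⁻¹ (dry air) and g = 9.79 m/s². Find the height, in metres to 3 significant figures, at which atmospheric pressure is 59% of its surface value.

Scale height: H = RT/g = 287.0 × 278 / 9.79 = 8149.7 m.
Set P/P₀ = exp(−z/H) = 0.59, so z = −H ln(0.59).
−ln(0.59) = 0.52763; z = 8149.7 × 0.52763 = 4300.0 m.

z ≈ 4300 m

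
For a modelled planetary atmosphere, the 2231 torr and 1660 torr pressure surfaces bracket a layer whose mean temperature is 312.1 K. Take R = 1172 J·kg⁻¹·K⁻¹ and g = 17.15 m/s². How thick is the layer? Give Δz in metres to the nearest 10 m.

Δz ≈ 6310 m

Hypsometric equation: Δz = (R T̄/g) ln(P₁/P₂).
R T̄/g = 1172 × 312.1 / 17.15 = 21328 m.
ln(2231/1660) = ln(1.3440) = 0.29565.
Δz = 21328 × 0.29565 = 6305.6 m.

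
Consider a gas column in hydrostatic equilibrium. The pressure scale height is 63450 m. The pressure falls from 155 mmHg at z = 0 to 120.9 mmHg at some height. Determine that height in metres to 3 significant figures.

z ≈ 15800 m

Invert the barometric formula: z = H ln(P₀/P).
P₀/P = 155/120.9 = 1.2821; ln(1.2821) = 0.24850.
z = 63450 × 0.24850 = 15767 m.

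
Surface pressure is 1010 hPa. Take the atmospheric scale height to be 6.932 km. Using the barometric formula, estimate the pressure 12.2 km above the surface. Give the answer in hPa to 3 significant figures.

P ≈ 174 hPa

Barometric formula: P = P₀ exp(−z/H).
z/H = 12200/6932.0 = 1.7600; exp(−1.7600) = 0.17204.
P = 1010 × 0.17204 = 173.76 hPa.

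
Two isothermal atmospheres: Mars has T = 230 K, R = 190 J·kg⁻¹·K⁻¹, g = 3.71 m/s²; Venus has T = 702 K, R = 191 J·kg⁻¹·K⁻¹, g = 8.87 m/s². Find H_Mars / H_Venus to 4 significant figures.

H = RT/g for each body.
H_Mars = 190 × 230 / 3.71 = 11779 m.
H_Venus = 191 × 702 / 8.87 = 15116 m.
H_Mars/H_Venus = 11779/15116 = 0.77924.

H_Mars/H_Venus ≈ 0.7792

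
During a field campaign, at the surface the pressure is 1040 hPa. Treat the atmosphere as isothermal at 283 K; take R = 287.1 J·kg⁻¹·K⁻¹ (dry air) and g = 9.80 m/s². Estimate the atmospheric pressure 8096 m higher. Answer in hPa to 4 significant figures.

P ≈ 391.7 hPa

Scale height: H = RT/g = 287.1 × 283 / 9.80 = 8290.7 m.
Barometric formula: P = P₀ exp(−z/H).
z/H = 8096.0/8290.7 = 0.97652; exp(−0.97652) = 0.37662.
P = 1040 × 0.37662 = 391.68 hPa.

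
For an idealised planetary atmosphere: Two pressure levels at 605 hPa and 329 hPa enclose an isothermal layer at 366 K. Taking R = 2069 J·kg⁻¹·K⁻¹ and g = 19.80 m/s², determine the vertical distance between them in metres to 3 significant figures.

Δz ≈ 23300 m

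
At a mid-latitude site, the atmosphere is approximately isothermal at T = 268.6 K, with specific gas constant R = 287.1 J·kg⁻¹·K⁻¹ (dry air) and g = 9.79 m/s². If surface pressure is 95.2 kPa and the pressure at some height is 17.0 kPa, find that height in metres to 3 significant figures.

Scale height: H = RT/g = 287.1 × 268.6 / 9.79 = 7876.9 m.
Invert the barometric formula: z = H ln(P₀/P).
P₀/P = 95.2/17.0 = 5.6000; ln(5.6000) = 1.7228.
z = 7876.9 × 1.7228 = 13570 m.

z ≈ 13600 m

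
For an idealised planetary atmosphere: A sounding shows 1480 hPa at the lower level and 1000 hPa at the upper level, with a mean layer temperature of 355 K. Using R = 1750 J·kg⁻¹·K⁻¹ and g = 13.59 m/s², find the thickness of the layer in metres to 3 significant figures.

Hypsometric equation: Δz = (R T̄/g) ln(P₁/P₂).
R T̄/g = 1750 × 355 / 13.59 = 45714 m.
ln(1480/1000) = ln(1.4800) = 0.39204.
Δz = 45714 × 0.39204 = 17922 m.

Δz ≈ 17900 m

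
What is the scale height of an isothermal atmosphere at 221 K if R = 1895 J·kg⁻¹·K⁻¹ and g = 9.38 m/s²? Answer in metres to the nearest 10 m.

The scale height of an isothermal atmosphere is H = RT/g.
H = 1895 × 221 / 9.38 = 418800/9.38 = 44648 m.

H ≈ 44650 m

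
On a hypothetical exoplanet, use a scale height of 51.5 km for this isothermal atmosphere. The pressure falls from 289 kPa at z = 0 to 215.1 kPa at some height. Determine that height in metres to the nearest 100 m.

Invert the barometric formula: z = H ln(P₀/P).
P₀/P = 289/215.1 = 1.3436; ln(1.3436) = 0.29535.
z = 51500 × 0.29535 = 15211 m.

z ≈ 15200 m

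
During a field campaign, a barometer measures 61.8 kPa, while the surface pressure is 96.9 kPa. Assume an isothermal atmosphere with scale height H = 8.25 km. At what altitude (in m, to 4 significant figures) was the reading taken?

z ≈ 3711 m

Invert the barometric formula: z = H ln(P₀/P).
P₀/P = 96.9/61.8 = 1.5680; ln(1.5680) = 0.44980.
z = 8250.0 × 0.44980 = 3710.8 m.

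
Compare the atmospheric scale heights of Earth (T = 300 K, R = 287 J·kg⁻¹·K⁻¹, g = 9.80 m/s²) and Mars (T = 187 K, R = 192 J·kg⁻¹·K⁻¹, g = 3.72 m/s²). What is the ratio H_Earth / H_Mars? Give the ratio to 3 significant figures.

H = RT/g for each body.
H_Earth = 287 × 300 / 9.80 = 8785.7 m.
H_Mars = 192 × 187 / 3.72 = 9651.6 m.
H_Earth/H_Mars = 8785.7/9651.6 = 0.91028.

H_Earth/H_Mars ≈ 0.910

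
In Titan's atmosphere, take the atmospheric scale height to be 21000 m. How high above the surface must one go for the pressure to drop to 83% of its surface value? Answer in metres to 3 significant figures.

z ≈ 3910 m

Set P/P₀ = exp(−z/H) = 0.83, so z = −H ln(0.83).
−ln(0.83) = 0.18633; z = 21000 × 0.18633 = 3912.9 m.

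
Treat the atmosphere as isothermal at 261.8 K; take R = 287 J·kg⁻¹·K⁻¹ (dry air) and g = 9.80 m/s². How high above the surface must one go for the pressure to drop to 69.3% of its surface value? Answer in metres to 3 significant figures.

z ≈ 2810 m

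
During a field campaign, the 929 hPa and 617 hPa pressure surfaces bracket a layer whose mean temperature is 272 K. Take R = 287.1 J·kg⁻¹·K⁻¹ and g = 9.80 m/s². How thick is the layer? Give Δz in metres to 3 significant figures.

Hypsometric equation: Δz = (R T̄/g) ln(P₁/P₂).
R T̄/g = 287.1 × 272 / 9.80 = 7968.5 m.
ln(929/617) = ln(1.5057) = 0.40926.
Δz = 7968.5 × 0.40926 = 3261.2 m.

Δz ≈ 3260 m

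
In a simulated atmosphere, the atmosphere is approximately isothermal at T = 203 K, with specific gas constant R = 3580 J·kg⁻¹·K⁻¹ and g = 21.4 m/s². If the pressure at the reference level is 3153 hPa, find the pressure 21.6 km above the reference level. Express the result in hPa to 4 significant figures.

P ≈ 1669 hPa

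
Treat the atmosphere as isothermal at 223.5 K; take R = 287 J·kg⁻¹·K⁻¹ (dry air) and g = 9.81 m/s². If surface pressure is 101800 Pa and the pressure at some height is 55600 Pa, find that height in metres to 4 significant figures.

z ≈ 3955 m

Scale height: H = RT/g = 287 × 223.5 / 9.81 = 6538.7 m.
Invert the barometric formula: z = H ln(P₀/P).
P₀/P = 101800/55600 = 1.8309; ln(1.8309) = 0.60481.
z = 6538.7 × 0.60481 = 3954.7 m.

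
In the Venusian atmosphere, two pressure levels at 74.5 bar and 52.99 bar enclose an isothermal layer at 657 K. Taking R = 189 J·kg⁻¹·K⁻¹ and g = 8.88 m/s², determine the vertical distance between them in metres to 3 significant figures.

Δz ≈ 4760 m

Hypsometric equation: Δz = (R T̄/g) ln(P₁/P₂).
R T̄/g = 189 × 657 / 8.88 = 13983 m.
ln(74.5/52.99) = ln(1.4059) = 0.34068.
Δz = 13983 × 0.34068 = 4763.7 m.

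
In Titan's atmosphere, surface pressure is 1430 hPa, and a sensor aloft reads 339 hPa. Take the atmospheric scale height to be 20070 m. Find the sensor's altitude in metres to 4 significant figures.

z ≈ 28890 m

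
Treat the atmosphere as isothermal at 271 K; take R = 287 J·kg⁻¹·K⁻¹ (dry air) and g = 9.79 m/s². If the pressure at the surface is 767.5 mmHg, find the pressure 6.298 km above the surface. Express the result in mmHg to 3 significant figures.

P ≈ 347 mmHg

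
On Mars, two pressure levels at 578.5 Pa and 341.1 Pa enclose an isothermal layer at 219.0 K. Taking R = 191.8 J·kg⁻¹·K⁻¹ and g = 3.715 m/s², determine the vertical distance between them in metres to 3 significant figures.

Hypsometric equation: Δz = (R T̄/g) ln(P₁/P₂).
R T̄/g = 191.8 × 219.0 / 3.715 = 11307 m.
ln(578.5/341.1) = ln(1.6960) = 0.52827.
Δz = 11307 × 0.52827 = 5973.1 m.

Δz ≈ 5970 m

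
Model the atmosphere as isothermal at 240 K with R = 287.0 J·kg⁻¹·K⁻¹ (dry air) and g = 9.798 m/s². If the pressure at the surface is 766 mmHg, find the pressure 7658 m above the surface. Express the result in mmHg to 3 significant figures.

Scale height: H = RT/g = 287.0 × 240 / 9.798 = 7030.0 m.
Barometric formula: P = P₀ exp(−z/H).
z/H = 7658.0/7030.0 = 1.0893; exp(−1.0893) = 0.33645.
P = 766 × 0.33645 = 257.72 mmHg.

P ≈ 258 mmHg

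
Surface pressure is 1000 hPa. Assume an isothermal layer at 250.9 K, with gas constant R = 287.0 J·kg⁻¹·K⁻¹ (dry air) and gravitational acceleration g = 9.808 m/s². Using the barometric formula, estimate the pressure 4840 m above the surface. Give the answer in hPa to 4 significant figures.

Scale height: H = RT/g = 287.0 × 250.9 / 9.808 = 7341.8 m.
Barometric formula: P = P₀ exp(−z/H).
z/H = 4840.0/7341.8 = 0.65924; exp(−0.65924) = 0.51724.
P = 1000 × 0.51724 = 517.24 hPa.

P ≈ 517.2 hPa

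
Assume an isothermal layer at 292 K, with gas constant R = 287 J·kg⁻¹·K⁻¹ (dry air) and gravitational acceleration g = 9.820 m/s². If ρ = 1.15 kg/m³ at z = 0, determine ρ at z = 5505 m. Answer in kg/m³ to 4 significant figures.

Scale height: H = RT/g = 287 × 292 / 9.820 = 8534.0 m.
In an isothermal atmosphere, density decays like pressure: ρ = ρ₀ exp(−z/H).
z/H = 5505.0/8534.0 = 0.64507; exp(−0.64507) = 0.52463.
ρ = 1.15 × 0.52463 = 0.60332 kg/m³.

ρ ≈ 0.6033 kg/m³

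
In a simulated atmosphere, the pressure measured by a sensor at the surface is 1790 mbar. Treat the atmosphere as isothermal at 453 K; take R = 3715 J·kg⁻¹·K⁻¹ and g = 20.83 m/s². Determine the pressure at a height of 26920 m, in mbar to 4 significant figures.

Scale height: H = RT/g = 3715 × 453 / 20.83 = 80792 m.
Barometric formula: P = P₀ exp(−z/H).
z/H = 26920/80792 = 0.33320; exp(−0.33320) = 0.71663.
P = 1790 × 0.71663 = 1282.8 mbar.

P ≈ 1283 mbar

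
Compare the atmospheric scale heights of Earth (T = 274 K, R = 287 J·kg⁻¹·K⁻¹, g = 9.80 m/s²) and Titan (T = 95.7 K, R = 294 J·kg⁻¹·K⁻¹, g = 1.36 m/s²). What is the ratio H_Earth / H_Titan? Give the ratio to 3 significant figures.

H = RT/g for each body.
H_Earth = 287 × 274 / 9.80 = 8024.3 m.
H_Titan = 294 × 95.7 / 1.36 = 20688 m.
H_Earth/H_Titan = 8024.3/20688 = 0.38787.

H_Earth/H_Titan ≈ 0.388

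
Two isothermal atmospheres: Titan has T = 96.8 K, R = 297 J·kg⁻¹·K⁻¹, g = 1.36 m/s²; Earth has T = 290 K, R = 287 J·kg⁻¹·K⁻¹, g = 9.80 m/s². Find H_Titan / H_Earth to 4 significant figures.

H_Titan/H_Earth ≈ 2.489

H = RT/g for each body.
H_Titan = 297 × 96.8 / 1.36 = 21139 m.
H_Earth = 287 × 290 / 9.80 = 8492.9 m.
H_Titan/H_Earth = 21139/8492.9 = 2.4890.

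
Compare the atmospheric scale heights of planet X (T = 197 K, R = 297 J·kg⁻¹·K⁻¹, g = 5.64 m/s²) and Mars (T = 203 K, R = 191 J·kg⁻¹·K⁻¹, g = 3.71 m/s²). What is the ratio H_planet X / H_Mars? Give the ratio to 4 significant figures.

H = RT/g for each body.
H_planet X = 297 × 197 / 5.64 = 10374 m.
H_Mars = 191 × 203 / 3.71 = 10451 m.
H_planet X/H_Mars = 10374/10451 = 0.99263.

H_planet X/H_Mars ≈ 0.9926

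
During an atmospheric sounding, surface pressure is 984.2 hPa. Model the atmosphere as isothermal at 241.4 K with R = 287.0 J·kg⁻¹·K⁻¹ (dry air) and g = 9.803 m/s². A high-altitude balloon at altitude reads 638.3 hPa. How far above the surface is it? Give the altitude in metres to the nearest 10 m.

Scale height: H = RT/g = 287.0 × 241.4 / 9.803 = 7067.4 m.
Invert the barometric formula: z = H ln(P₀/P).
P₀/P = 984.2/638.3 = 1.5419; ln(1.5419) = 0.43302.
z = 7067.4 × 0.43302 = 3060.3 m.

z ≈ 3060 m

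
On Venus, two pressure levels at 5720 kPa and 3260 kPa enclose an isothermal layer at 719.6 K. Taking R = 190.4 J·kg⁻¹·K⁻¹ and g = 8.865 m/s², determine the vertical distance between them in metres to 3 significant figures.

Δz ≈ 8690 m

Hypsometric equation: Δz = (R T̄/g) ln(P₁/P₂).
R T̄/g = 190.4 × 719.6 / 8.865 = 15455 m.
ln(5720/3260) = ln(1.7546) = 0.56224.
Δz = 15455 × 0.56224 = 8689.4 m.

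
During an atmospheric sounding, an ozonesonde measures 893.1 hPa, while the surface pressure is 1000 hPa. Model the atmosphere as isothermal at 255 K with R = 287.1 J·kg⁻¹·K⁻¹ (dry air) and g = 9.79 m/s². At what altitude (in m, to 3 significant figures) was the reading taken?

Scale height: H = RT/g = 287.1 × 255 / 9.79 = 7478.1 m.
Invert the barometric formula: z = H ln(P₀/P).
P₀/P = 1000/893.1 = 1.1197; ln(1.1197) = 0.11306.
z = 7478.1 × 0.11306 = 845.47 m.

z ≈ 845 m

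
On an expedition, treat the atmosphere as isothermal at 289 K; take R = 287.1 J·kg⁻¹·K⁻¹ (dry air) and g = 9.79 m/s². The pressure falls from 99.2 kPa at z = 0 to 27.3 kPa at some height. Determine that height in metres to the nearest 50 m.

z ≈ 10950 m

Scale height: H = RT/g = 287.1 × 289 / 9.79 = 8475.2 m.
Invert the barometric formula: z = H ln(P₀/P).
P₀/P = 99.2/27.3 = 3.6337; ln(3.6337) = 1.2903.
z = 8475.2 × 1.2903 = 10936 m.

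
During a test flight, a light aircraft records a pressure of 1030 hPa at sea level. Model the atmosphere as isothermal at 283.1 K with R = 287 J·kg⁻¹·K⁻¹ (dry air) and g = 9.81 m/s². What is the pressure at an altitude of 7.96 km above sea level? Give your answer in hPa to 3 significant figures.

Scale height: H = RT/g = 287 × 283.1 / 9.81 = 8282.3 m.
Barometric formula: P = P₀ exp(−z/H).
z/H = 7960.0/8282.3 = 0.96109; exp(−0.96109) = 0.38248.
P = 1030 × 0.38248 = 393.95 hPa.

P ≈ 394 hPa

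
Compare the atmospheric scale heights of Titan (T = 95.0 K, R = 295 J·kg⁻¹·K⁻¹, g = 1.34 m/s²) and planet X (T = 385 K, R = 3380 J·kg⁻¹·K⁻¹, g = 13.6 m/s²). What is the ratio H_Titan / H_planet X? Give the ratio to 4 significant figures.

H = RT/g for each body.
H_Titan = 295 × 95.0 / 1.34 = 20914 m.
H_planet X = 3380 × 385 / 13.6 = 95684 m.
H_Titan/H_planet X = 20914/95684 = 0.21857.

H_Titan/H_planet X ≈ 0.2186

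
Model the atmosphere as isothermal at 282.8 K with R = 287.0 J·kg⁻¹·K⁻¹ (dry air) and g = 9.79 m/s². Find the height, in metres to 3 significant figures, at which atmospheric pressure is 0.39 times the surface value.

Scale height: H = RT/g = 287.0 × 282.8 / 9.79 = 8290.5 m.
Set P/P₀ = exp(−z/H) = 0.39, so z = −H ln(0.39).
−ln(0.39) = 0.94161; z = 8290.5 × 0.94161 = 7806.4 m.

z ≈ 7810 m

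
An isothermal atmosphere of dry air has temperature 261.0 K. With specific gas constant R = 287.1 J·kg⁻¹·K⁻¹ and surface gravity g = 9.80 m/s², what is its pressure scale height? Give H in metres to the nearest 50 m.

H ≈ 7650 m

The scale height of an isothermal atmosphere is H = RT/g.
H = 287.1 × 261.0 / 9.80 = 74933/9.80 = 7646.2 m.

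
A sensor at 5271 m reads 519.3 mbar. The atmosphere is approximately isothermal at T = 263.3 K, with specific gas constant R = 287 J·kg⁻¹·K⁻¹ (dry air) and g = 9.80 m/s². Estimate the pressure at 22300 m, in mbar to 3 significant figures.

Scale height: H = RT/g = 287 × 263.3 / 9.80 = 7710.9 m.
Between two levels, P₂ = P₁ exp(−Δz/H) with Δz = z₂ − z₁.
Δz = 22300 − 5271.0 = 17029 m; Δz/H = 17029/7710.9 = 2.2084.
P₂ = 519.3 × exp(−2.2084) = 519.3 × 0.10988 = 57.061 mbar.

P ≈ 57.1 mbar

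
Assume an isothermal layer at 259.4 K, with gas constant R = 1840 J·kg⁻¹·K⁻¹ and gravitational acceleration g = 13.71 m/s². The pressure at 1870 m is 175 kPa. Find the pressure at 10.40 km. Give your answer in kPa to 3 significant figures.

P ≈ 137 kPa

Scale height: H = RT/g = 1840 × 259.4 / 13.71 = 34814 m.
Between two levels, P₂ = P₁ exp(−Δz/H) with Δz = z₂ − z₁.
Δz = 10400 − 1870.0 = 8530.0 m; Δz/H = 8530.0/34814 = 0.24502.
P₂ = 175 × exp(−0.24502) = 175 × 0.78269 = 136.97 kPa.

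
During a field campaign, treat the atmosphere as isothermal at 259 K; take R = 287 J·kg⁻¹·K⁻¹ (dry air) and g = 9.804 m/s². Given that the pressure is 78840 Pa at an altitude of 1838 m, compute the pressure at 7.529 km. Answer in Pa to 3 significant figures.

P ≈ 37200 Pa

Scale height: H = RT/g = 287 × 259 / 9.804 = 7581.9 m.
Between two levels, P₂ = P₁ exp(−Δz/H) with Δz = z₂ − z₁.
Δz = 7529.0 − 1838.0 = 5691.0 m; Δz/H = 5691.0/7581.9 = 0.75060.
P₂ = 78840 × exp(−0.75060) = 78840 × 0.47208 = 37219 Pa.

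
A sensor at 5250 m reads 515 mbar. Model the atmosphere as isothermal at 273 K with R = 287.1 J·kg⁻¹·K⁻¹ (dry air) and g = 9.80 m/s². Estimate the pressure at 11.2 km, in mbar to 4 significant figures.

P ≈ 244.7 mbar

Scale height: H = RT/g = 287.1 × 273 / 9.80 = 7997.8 m.
Between two levels, P₂ = P₁ exp(−Δz/H) with Δz = z₂ − z₁.
Δz = 11200 − 5250.0 = 5950.0 m; Δz/H = 5950.0/7997.8 = 0.74395.
P₂ = 515 × exp(−0.74395) = 515 × 0.47523 = 244.74 mbar.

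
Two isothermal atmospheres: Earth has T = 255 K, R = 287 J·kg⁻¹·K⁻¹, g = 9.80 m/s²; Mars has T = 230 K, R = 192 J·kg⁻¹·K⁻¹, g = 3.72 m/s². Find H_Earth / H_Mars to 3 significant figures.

H = RT/g for each body.
H_Earth = 287 × 255 / 9.80 = 7467.9 m.
H_Mars = 192 × 230 / 3.72 = 11871 m.
H_Earth/H_Mars = 7467.9/11871 = 0.62909.

H_Earth/H_Mars ≈ 0.629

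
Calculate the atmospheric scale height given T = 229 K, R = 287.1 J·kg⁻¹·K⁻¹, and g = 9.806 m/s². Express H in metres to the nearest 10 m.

The scale height of an isothermal atmosphere is H = RT/g.
H = 287.1 × 229 / 9.806 = 65746/9.806 = 6704.7 m.

H ≈ 6700 m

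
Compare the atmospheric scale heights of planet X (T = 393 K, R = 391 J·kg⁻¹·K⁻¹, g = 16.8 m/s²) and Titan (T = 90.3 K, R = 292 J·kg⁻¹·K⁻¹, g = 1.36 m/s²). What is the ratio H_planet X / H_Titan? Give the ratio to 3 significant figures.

H_planet X/H_Titan ≈ 0.472

H = RT/g for each body.
H_planet X = 391 × 393 / 16.8 = 9146.6 m.
H_Titan = 292 × 90.3 / 1.36 = 19388 m.
H_planet X/H_Titan = 9146.6/19388 = 0.47177.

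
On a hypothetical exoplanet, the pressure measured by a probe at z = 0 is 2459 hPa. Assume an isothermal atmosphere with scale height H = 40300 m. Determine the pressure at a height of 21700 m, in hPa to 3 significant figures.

Barometric formula: P = P₀ exp(−z/H).
z/H = 21700/40300 = 0.53846; exp(−0.53846) = 0.58365.
P = 2459 × 0.58365 = 1435.2 hPa.

P ≈ 1440 hPa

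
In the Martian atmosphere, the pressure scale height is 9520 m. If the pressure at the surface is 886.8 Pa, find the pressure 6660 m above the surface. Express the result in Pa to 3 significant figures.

P ≈ 441 Pa

Barometric formula: P = P₀ exp(−z/H).
z/H = 6660.0/9520.0 = 0.69958; exp(−0.69958) = 0.49679.
P = 886.8 × 0.49679 = 440.55 Pa.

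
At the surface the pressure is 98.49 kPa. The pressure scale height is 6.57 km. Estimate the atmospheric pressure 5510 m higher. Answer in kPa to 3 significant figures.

Barometric formula: P = P₀ exp(−z/H).
z/H = 5510.0/6570.0 = 0.83866; exp(−0.83866) = 0.43229.
P = 98.49 × 0.43229 = 42.576 kPa.

P ≈ 42.6 kPa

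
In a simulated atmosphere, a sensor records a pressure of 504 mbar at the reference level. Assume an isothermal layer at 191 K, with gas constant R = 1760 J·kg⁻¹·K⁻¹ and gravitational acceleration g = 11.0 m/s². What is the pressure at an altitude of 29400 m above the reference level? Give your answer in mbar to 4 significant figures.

Scale height: H = RT/g = 1760 × 191 / 11.0 = 30560 m.
Barometric formula: P = P₀ exp(−z/H).
z/H = 29400/30560 = 0.96204; exp(−0.96204) = 0.38211.
P = 504 × 0.38211 = 192.58 mbar.

P ≈ 192.6 mbar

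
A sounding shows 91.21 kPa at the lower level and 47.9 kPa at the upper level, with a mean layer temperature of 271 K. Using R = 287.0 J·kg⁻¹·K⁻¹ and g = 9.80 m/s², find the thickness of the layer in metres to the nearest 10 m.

Δz ≈ 5110 m

Hypsometric equation: Δz = (R T̄/g) ln(P₁/P₂).
R T̄/g = 287.0 × 271 / 9.80 = 7936.4 m.
ln(91.21/47.9) = ln(1.9042) = 0.64406.
Δz = 7936.4 × 0.64406 = 5111.5 m.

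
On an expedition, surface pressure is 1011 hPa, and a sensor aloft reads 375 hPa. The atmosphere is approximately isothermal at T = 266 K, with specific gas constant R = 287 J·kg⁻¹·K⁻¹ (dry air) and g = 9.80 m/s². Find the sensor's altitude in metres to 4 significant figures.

z ≈ 7726 m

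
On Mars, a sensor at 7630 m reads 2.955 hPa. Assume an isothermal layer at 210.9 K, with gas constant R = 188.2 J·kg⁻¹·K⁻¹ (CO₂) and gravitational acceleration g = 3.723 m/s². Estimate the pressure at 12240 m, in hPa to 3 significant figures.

Scale height: H = RT/g = 188.2 × 210.9 / 3.723 = 10661 m.
Between two levels, P₂ = P₁ exp(−Δz/H) with Δz = z₂ − z₁.
Δz = 12240 − 7630.0 = 4610.0 m; Δz/H = 4610.0/10661 = 0.43242.
P₂ = 2.955 × exp(−0.43242) = 2.955 × 0.64894 = 1.9176 hPa.

P ≈ 1.92 hPa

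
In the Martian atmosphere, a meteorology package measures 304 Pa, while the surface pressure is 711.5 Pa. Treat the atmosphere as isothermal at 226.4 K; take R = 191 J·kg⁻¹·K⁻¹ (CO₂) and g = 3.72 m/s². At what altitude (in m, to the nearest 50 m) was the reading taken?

z ≈ 9900 m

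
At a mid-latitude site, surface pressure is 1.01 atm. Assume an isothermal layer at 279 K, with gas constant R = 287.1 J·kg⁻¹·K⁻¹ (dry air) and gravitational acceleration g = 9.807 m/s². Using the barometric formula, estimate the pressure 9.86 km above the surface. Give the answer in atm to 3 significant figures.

Scale height: H = RT/g = 287.1 × 279 / 9.807 = 8167.7 m.
Barometric formula: P = P₀ exp(−z/H).
z/H = 9860.0/8167.7 = 1.2072; exp(−1.2072) = 0.29903.
P = 1.01 × 0.29903 = 0.30202 atm.

P ≈ 0.302 atm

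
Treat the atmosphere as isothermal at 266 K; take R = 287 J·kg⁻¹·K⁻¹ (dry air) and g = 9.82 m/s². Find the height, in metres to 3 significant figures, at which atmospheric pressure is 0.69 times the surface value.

Scale height: H = RT/g = 287 × 266 / 9.82 = 7774.1 m.
Set P/P₀ = exp(−z/H) = 0.69, so z = −H ln(0.69).
−ln(0.69) = 0.37106; z = 7774.1 × 0.37106 = 2884.7 m.

z ≈ 2880 m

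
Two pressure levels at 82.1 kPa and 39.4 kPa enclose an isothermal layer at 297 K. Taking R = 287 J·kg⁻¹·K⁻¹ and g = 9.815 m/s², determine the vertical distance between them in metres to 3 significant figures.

Δz ≈ 6380 m

Hypsometric equation: Δz = (R T̄/g) ln(P₁/P₂).
R T̄/g = 287 × 297 / 9.815 = 8684.6 m.
ln(82.1/39.4) = ln(2.0838) = 0.73419.
Δz = 8684.6 × 0.73419 = 6376.1 m.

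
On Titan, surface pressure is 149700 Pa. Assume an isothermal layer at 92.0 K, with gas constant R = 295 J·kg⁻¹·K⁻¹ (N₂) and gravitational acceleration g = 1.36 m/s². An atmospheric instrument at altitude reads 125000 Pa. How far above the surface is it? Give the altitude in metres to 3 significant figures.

z ≈ 3600 m

Scale height: H = RT/g = 295 × 92.0 / 1.36 = 19956 m.
Invert the barometric formula: z = H ln(P₀/P).
P₀/P = 149700/125000 = 1.1976; ln(1.1976) = 0.18032.
z = 19956 × 0.18032 = 3598.5 m.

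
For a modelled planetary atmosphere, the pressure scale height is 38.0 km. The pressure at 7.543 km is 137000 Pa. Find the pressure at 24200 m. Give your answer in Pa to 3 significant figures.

P ≈ 88400 Pa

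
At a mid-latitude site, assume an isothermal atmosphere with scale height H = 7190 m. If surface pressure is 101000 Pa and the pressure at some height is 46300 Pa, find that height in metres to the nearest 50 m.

z ≈ 5600 m

Invert the barometric formula: z = H ln(P₀/P).
P₀/P = 101000/46300 = 2.1814; ln(2.1814) = 0.77997.
z = 7190.0 × 0.77997 = 5608.0 m.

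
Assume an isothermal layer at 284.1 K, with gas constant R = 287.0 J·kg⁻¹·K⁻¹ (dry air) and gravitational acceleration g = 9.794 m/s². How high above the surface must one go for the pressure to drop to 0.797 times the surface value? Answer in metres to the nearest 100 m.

Scale height: H = RT/g = 287.0 × 284.1 / 9.794 = 8325.2 m.
Set P/P₀ = exp(−z/H) = 0.797, so z = −H ln(0.797).
−ln(0.797) = 0.22690; z = 8325.2 × 0.22690 = 1889.0 m.

z ≈ 1900 m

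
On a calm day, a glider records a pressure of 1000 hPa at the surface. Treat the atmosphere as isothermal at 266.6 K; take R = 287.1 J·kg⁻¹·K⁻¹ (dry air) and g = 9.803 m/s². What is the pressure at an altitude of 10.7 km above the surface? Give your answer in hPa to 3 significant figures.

Scale height: H = RT/g = 287.1 × 266.6 / 9.803 = 7807.9 m.
Barometric formula: P = P₀ exp(−z/H).
z/H = 10700/7807.9 = 1.3704; exp(−1.3704) = 0.25401.
P = 1000 × 0.25401 = 254.01 hPa.

P ≈ 254 hPa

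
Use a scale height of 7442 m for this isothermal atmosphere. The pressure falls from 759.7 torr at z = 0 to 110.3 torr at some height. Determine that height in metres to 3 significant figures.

Invert the barometric formula: z = H ln(P₀/P).
P₀/P = 759.7/110.3 = 6.8876; ln(6.8876) = 1.9297.
z = 7442.0 × 1.9297 = 14361 m.

z ≈ 14400 m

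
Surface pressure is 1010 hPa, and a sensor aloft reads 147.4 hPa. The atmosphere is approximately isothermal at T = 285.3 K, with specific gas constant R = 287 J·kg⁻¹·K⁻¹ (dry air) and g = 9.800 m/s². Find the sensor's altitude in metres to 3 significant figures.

z ≈ 16100 m

Scale height: H = RT/g = 287 × 285.3 / 9.800 = 8355.2 m.
Invert the barometric formula: z = H ln(P₀/P).
P₀/P = 1010/147.4 = 6.8521; ln(6.8521) = 1.9246.
z = 8355.2 × 1.9246 = 16080 m.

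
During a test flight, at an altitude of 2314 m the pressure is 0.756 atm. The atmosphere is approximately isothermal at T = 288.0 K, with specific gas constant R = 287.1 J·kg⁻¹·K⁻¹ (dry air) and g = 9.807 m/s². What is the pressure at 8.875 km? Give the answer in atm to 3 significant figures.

P ≈ 0.347 atm

Scale height: H = RT/g = 287.1 × 288.0 / 9.807 = 8431.2 m.
Between two levels, P₂ = P₁ exp(−Δz/H) with Δz = z₂ − z₁.
Δz = 8875.0 − 2314.0 = 6561.0 m; Δz/H = 6561.0/8431.2 = 0.77818.
P₂ = 0.756 × exp(−0.77818) = 0.756 × 0.45924 = 0.34719 atm.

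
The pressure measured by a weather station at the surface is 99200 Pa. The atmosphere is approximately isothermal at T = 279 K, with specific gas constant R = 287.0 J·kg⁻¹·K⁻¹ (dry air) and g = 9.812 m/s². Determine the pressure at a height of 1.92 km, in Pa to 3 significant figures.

Scale height: H = RT/g = 287.0 × 279 / 9.812 = 8160.7 m.
Barometric formula: P = P₀ exp(−z/H).
z/H = 1920.0/8160.7 = 0.23527; exp(−0.23527) = 0.79036.
P = 99200 × 0.79036 = 78404 Pa.

P ≈ 78400 Pa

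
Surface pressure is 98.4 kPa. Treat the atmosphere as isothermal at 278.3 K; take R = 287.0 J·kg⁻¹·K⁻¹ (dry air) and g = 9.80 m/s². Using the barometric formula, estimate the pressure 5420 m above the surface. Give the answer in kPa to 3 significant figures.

Scale height: H = RT/g = 287.0 × 278.3 / 9.80 = 8150.2 m.
Barometric formula: P = P₀ exp(−z/H).
z/H = 5420.0/8150.2 = 0.66501; exp(−0.66501) = 0.51427.
P = 98.4 × 0.51427 = 50.604 kPa.

P ≈ 50.6 kPa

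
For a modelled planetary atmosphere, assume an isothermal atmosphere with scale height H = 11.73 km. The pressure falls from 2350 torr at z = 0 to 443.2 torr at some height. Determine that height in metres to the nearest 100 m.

z ≈ 19600 m

Invert the barometric formula: z = H ln(P₀/P).
P₀/P = 2350/443.2 = 5.3023; ln(5.3023) = 1.6681.
z = 11730 × 1.6681 = 19567 m.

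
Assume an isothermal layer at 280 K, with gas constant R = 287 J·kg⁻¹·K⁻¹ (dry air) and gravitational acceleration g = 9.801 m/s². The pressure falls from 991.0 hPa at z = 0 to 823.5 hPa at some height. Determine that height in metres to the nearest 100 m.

z ≈ 1500 m

Scale height: H = RT/g = 287 × 280 / 9.801 = 8199.2 m.
Invert the barometric formula: z = H ln(P₀/P).
P₀/P = 991.0/823.5 = 1.2034; ln(1.2034) = 0.18515.
z = 8199.2 × 0.18515 = 1518.1 m.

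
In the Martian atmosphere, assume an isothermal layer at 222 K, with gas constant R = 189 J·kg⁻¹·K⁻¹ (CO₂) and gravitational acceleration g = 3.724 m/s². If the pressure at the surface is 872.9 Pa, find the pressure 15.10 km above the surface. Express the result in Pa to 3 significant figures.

P ≈ 229 Pa

Scale height: H = RT/g = 189 × 222 / 3.724 = 11267 m.
Barometric formula: P = P₀ exp(−z/H).
z/H = 15100/11267 = 1.3402; exp(−1.3402) = 0.26179.
P = 872.9 × 0.26179 = 228.52 Pa.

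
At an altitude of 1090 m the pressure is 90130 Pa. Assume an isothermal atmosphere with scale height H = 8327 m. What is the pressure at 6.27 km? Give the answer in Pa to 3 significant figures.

Between two levels, P₂ = P₁ exp(−Δz/H) with Δz = z₂ − z₁.
Δz = 6270.0 − 1090.0 = 5180.0 m; Δz/H = 5180.0/8327.0 = 0.62207.
P₂ = 90130 × exp(−0.62207) = 90130 × 0.53683 = 48384 Pa.

P ≈ 48400 Pa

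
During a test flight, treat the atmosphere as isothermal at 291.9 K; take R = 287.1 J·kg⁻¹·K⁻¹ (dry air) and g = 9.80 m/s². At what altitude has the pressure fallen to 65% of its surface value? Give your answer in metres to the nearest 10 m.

z ≈ 3680 m

Scale height: H = RT/g = 287.1 × 291.9 / 9.80 = 8551.5 m.
Set P/P₀ = exp(−z/H) = 0.65, so z = −H ln(0.65).
−ln(0.65) = 0.43078; z = 8551.5 × 0.43078 = 3683.8 m.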